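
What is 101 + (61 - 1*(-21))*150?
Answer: 12401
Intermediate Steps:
101 + (61 - 1*(-21))*150 = 101 + (61 + 21)*150 = 101 + 82*150 = 101 + 12300 = 12401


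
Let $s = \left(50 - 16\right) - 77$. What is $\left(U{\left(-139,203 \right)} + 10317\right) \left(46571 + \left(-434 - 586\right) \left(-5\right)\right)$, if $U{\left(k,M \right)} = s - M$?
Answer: $520378641$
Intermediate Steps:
$s = -43$ ($s = 34 - 77 = -43$)
$U{\left(k,M \right)} = -43 - M$
$\left(U{\left(-139,203 \right)} + 10317\right) \left(46571 + \left(-434 - 586\right) \left(-5\right)\right) = \left(\left(-43 - 203\right) + 10317\right) \left(46571 + \left(-434 - 586\right) \left(-5\right)\right) = \left(\left(-43 - 203\right) + 10317\right) \left(46571 - -5100\right) = \left(-246 + 10317\right) \left(46571 + 5100\right) = 10071 \cdot 51671 = 520378641$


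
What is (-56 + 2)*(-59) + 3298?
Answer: 6484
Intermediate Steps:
(-56 + 2)*(-59) + 3298 = -54*(-59) + 3298 = 3186 + 3298 = 6484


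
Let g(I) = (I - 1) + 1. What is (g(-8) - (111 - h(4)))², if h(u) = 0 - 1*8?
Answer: 16129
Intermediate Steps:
h(u) = -8 (h(u) = 0 - 8 = -8)
g(I) = I (g(I) = (-1 + I) + 1 = I)
(g(-8) - (111 - h(4)))² = (-8 - (111 - 1*(-8)))² = (-8 - (111 + 8))² = (-8 - 1*119)² = (-8 - 119)² = (-127)² = 16129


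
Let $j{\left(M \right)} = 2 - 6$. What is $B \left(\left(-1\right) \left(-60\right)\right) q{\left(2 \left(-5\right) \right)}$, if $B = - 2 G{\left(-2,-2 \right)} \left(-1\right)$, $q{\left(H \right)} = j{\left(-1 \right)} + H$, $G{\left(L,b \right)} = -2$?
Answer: $3360$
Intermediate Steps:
$j{\left(M \right)} = -4$ ($j{\left(M \right)} = 2 - 6 = -4$)
$q{\left(H \right)} = -4 + H$
$B = -4$ ($B = \left(-2\right) \left(-2\right) \left(-1\right) = 4 \left(-1\right) = -4$)
$B \left(\left(-1\right) \left(-60\right)\right) q{\left(2 \left(-5\right) \right)} = - 4 \left(\left(-1\right) \left(-60\right)\right) \left(-4 + 2 \left(-5\right)\right) = \left(-4\right) 60 \left(-4 - 10\right) = \left(-240\right) \left(-14\right) = 3360$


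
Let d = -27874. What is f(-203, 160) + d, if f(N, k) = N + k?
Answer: -27917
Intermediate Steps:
f(-203, 160) + d = (-203 + 160) - 27874 = -43 - 27874 = -27917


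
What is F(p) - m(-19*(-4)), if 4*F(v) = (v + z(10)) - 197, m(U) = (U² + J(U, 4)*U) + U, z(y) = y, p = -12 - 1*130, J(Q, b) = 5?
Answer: -25257/4 ≈ -6314.3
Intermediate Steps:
p = -142 (p = -12 - 130 = -142)
m(U) = U² + 6*U (m(U) = (U² + 5*U) + U = U² + 6*U)
F(v) = -187/4 + v/4 (F(v) = ((v + 10) - 197)/4 = ((10 + v) - 197)/4 = (-187 + v)/4 = -187/4 + v/4)
F(p) - m(-19*(-4)) = (-187/4 + (¼)*(-142)) - (-19*(-4))*(6 - 19*(-4)) = (-187/4 - 71/2) - 76*(6 + 76) = -329/4 - 76*82 = -329/4 - 1*6232 = -329/4 - 6232 = -25257/4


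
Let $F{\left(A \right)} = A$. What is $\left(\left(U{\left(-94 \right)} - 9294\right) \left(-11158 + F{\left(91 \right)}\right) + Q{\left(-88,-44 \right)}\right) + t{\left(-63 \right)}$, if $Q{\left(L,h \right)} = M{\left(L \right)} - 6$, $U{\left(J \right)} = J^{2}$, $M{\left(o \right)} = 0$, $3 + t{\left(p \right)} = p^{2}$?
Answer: $5072646$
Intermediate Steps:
$t{\left(p \right)} = -3 + p^{2}$
$Q{\left(L,h \right)} = -6$ ($Q{\left(L,h \right)} = 0 - 6 = -6$)
$\left(\left(U{\left(-94 \right)} - 9294\right) \left(-11158 + F{\left(91 \right)}\right) + Q{\left(-88,-44 \right)}\right) + t{\left(-63 \right)} = \left(\left(\left(-94\right)^{2} - 9294\right) \left(-11158 + 91\right) - 6\right) - \left(3 - \left(-63\right)^{2}\right) = \left(\left(8836 - 9294\right) \left(-11067\right) - 6\right) + \left(-3 + 3969\right) = \left(\left(-458\right) \left(-11067\right) - 6\right) + 3966 = \left(5068686 - 6\right) + 3966 = 5068680 + 3966 = 5072646$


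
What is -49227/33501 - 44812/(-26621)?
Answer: 63591615/297276707 ≈ 0.21391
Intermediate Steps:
-49227/33501 - 44812/(-26621) = -49227*1/33501 - 44812*(-1/26621) = -16409/11167 + 44812/26621 = 63591615/297276707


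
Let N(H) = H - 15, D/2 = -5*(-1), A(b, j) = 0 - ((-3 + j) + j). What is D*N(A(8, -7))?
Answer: 20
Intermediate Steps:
A(b, j) = 3 - 2*j (A(b, j) = 0 - (-3 + 2*j) = 0 + (3 - 2*j) = 3 - 2*j)
D = 10 (D = 2*(-5*(-1)) = 2*5 = 10)
N(H) = -15 + H
D*N(A(8, -7)) = 10*(-15 + (3 - 2*(-7))) = 10*(-15 + (3 + 14)) = 10*(-15 + 17) = 10*2 = 20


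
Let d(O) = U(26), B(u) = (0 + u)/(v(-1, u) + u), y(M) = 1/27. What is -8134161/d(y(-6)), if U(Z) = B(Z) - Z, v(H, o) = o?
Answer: 5422774/17 ≈ 3.1899e+5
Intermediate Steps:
y(M) = 1/27
B(u) = ½ (B(u) = (0 + u)/(u + u) = u/((2*u)) = u*(1/(2*u)) = ½)
U(Z) = ½ - Z
d(O) = -51/2 (d(O) = ½ - 1*26 = ½ - 26 = -51/2)
-8134161/d(y(-6)) = -8134161/(-51/2) = -8134161*(-2/51) = 5422774/17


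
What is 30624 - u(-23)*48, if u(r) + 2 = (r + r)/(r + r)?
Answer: 30672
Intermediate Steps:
u(r) = -1 (u(r) = -2 + (r + r)/(r + r) = -2 + (2*r)/((2*r)) = -2 + (2*r)*(1/(2*r)) = -2 + 1 = -1)
30624 - u(-23)*48 = 30624 - (-1)*48 = 30624 - 1*(-48) = 30624 + 48 = 30672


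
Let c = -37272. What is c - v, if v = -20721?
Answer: -16551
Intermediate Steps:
c - v = -37272 - 1*(-20721) = -37272 + 20721 = -16551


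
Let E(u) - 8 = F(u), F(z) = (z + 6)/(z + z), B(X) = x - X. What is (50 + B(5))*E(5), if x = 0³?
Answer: 819/2 ≈ 409.50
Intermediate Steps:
x = 0
B(X) = -X (B(X) = 0 - X = -X)
F(z) = (6 + z)/(2*z) (F(z) = (6 + z)/((2*z)) = (6 + z)*(1/(2*z)) = (6 + z)/(2*z))
E(u) = 8 + (6 + u)/(2*u)
(50 + B(5))*E(5) = (50 - 1*5)*(17/2 + 3/5) = (50 - 5)*(17/2 + 3*(⅕)) = 45*(17/2 + ⅗) = 45*(91/10) = 819/2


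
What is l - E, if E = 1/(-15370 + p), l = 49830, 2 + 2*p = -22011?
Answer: 2628681992/52753 ≈ 49830.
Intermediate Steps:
p = -22013/2 (p = -1 + (1/2)*(-22011) = -1 - 22011/2 = -22013/2 ≈ -11007.)
E = -2/52753 (E = 1/(-15370 - 22013/2) = 1/(-52753/2) = -2/52753 ≈ -3.7913e-5)
l - E = 49830 - 1*(-2/52753) = 49830 + 2/52753 = 2628681992/52753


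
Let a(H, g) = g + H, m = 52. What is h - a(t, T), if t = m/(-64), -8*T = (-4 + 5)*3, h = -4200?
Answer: -67181/16 ≈ -4198.8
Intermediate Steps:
T = -3/8 (T = -(-4 + 5)*3/8 = -3/8 ≈ -0.37500)
t = -13/16 (t = 52/(-64) = 52*(-1/64) = -13/16 ≈ -0.81250)
a(H, g) = H + g
h - a(t, T) = -4200 - (-13/16 - 3/8) = -4200 - 1*(-19/16) = -4200 + 19/16 = -67181/16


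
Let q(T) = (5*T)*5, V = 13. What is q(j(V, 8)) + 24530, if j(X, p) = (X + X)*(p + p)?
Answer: 34930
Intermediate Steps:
j(X, p) = 4*X*p (j(X, p) = (2*X)*(2*p) = 4*X*p)
q(T) = 25*T
q(j(V, 8)) + 24530 = 25*(4*13*8) + 24530 = 25*416 + 24530 = 10400 + 24530 = 34930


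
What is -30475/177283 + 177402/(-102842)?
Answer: -17292234358/9116069143 ≈ -1.8969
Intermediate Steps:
-30475/177283 + 177402/(-102842) = -30475*1/177283 + 177402*(-1/102842) = -30475/177283 - 88701/51421 = -17292234358/9116069143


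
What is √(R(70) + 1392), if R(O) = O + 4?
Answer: √1466 ≈ 38.288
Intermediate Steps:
R(O) = 4 + O
√(R(70) + 1392) = √((4 + 70) + 1392) = √(74 + 1392) = √1466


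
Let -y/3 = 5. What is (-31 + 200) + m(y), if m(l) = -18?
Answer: 151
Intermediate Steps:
y = -15 (y = -3*5 = -15)
(-31 + 200) + m(y) = (-31 + 200) - 18 = 169 - 18 = 151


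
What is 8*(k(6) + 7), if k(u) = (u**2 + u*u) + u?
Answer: 680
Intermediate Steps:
k(u) = u + 2*u**2 (k(u) = (u**2 + u**2) + u = 2*u**2 + u = u + 2*u**2)
8*(k(6) + 7) = 8*(6*(1 + 2*6) + 7) = 8*(6*(1 + 12) + 7) = 8*(6*13 + 7) = 8*(78 + 7) = 8*85 = 680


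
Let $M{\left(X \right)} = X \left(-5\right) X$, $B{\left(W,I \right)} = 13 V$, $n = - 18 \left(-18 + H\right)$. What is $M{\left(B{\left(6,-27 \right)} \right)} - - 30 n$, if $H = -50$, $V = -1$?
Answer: $35875$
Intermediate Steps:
$n = 1224$ ($n = - 18 \left(-18 - 50\right) = \left(-18\right) \left(-68\right) = 1224$)
$B{\left(W,I \right)} = -13$ ($B{\left(W,I \right)} = 13 \left(-1\right) = -13$)
$M{\left(X \right)} = - 5 X^{2}$ ($M{\left(X \right)} = - 5 X X = - 5 X^{2}$)
$M{\left(B{\left(6,-27 \right)} \right)} - - 30 n = - 5 \left(-13\right)^{2} - \left(-30\right) 1224 = \left(-5\right) 169 - -36720 = -845 + 36720 = 35875$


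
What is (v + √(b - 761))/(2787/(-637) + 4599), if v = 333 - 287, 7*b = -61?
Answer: 14651/1463388 + 91*I*√9429/1463388 ≈ 0.010012 + 0.0060383*I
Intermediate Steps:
b = -61/7 (b = (⅐)*(-61) = -61/7 ≈ -8.7143)
v = 46
(v + √(b - 761))/(2787/(-637) + 4599) = (46 + √(-61/7 - 761))/(2787/(-637) + 4599) = (46 + √(-5388/7))/(2787*(-1/637) + 4599) = (46 + 2*I*√9429/7)/(-2787/637 + 4599) = (46 + 2*I*√9429/7)/(2926776/637) = (46 + 2*I*√9429/7)*(637/2926776) = 14651/1463388 + 91*I*√9429/1463388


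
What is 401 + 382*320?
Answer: 122641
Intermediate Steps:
401 + 382*320 = 401 + 122240 = 122641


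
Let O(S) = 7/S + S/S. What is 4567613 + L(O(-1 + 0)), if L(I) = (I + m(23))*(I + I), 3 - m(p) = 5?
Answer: 4567709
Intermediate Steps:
O(S) = 1 + 7/S (O(S) = 7/S + 1 = 1 + 7/S)
m(p) = -2 (m(p) = 3 - 1*5 = 3 - 5 = -2)
L(I) = 2*I*(-2 + I) (L(I) = (I - 2)*(I + I) = (-2 + I)*(2*I) = 2*I*(-2 + I))
4567613 + L(O(-1 + 0)) = 4567613 + 2*((7 + (-1 + 0))/(-1 + 0))*(-2 + (7 + (-1 + 0))/(-1 + 0)) = 4567613 + 2*((7 - 1)/(-1))*(-2 + (7 - 1)/(-1)) = 4567613 + 2*(-1*6)*(-2 - 1*6) = 4567613 + 2*(-6)*(-2 - 6) = 4567613 + 2*(-6)*(-8) = 4567613 + 96 = 4567709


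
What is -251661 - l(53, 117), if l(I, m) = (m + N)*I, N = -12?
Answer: -257226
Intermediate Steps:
l(I, m) = I*(-12 + m) (l(I, m) = (m - 12)*I = (-12 + m)*I = I*(-12 + m))
-251661 - l(53, 117) = -251661 - 53*(-12 + 117) = -251661 - 53*105 = -251661 - 1*5565 = -251661 - 5565 = -257226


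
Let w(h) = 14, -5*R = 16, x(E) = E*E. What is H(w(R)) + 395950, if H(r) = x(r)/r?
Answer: 395964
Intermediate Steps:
x(E) = E**2
R = -16/5 (R = -1/5*16 = -16/5 ≈ -3.2000)
H(r) = r (H(r) = r**2/r = r)
H(w(R)) + 395950 = 14 + 395950 = 395964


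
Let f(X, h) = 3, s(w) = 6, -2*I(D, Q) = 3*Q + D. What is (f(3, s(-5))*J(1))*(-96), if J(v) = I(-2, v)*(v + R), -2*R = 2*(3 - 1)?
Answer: -144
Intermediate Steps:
I(D, Q) = -3*Q/2 - D/2 (I(D, Q) = -(3*Q + D)/2 = -(D + 3*Q)/2 = -3*Q/2 - D/2)
R = -2 (R = -(3 - 1) = -2 ≈ -2.0000)
J(v) = (1 - 3*v/2)*(-2 + v) (J(v) = (-3*v/2 - ½*(-2))*(v - 2) = (-3*v/2 + 1)*(-2 + v) = (1 - 3*v/2)*(-2 + v))
(f(3, s(-5))*J(1))*(-96) = (3*(-(-2 + 1)*(-2 + 3*1)/2))*(-96) = (3*(-½*(-1)*(-2 + 3)))*(-96) = (3*(-½*(-1)*1))*(-96) = (3*(½))*(-96) = (3/2)*(-96) = -144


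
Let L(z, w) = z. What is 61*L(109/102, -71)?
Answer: 6649/102 ≈ 65.186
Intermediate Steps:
61*L(109/102, -71) = 61*(109/102) = 6649/102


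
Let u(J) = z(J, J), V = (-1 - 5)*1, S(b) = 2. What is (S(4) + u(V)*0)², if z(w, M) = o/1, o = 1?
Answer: 4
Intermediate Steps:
V = -6 (V = -6*1 = -6)
z(w, M) = 1 (z(w, M) = 1/1 = 1*1 = 1)
u(J) = 1
(S(4) + u(V)*0)² = (2 + 1*0)² = (2 + 0)² = 2² = 4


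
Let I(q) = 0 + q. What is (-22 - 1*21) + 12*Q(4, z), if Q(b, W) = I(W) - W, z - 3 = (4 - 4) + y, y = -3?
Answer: -43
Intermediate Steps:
I(q) = q
z = 0 (z = 3 + ((4 - 4) - 3) = 3 + (0 - 3) = 3 - 3 = 0)
Q(b, W) = 0 (Q(b, W) = W - W = 0)
(-22 - 1*21) + 12*Q(4, z) = (-22 - 1*21) + 12*0 = (-22 - 21) + 0 = -43 + 0 = -43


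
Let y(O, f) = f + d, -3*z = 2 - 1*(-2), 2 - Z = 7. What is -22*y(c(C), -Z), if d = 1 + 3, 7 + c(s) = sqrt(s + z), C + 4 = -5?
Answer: -198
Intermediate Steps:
Z = -5 (Z = 2 - 1*7 = 2 - 7 = -5)
z = -4/3 (z = -(2 - 1*(-2))/3 = -(2 + 2)/3 = -1/3*4 = -4/3 ≈ -1.3333)
C = -9 (C = -4 - 5 = -9)
c(s) = -7 + sqrt(-4/3 + s) (c(s) = -7 + sqrt(s - 4/3) = -7 + sqrt(-4/3 + s))
d = 4
y(O, f) = 4 + f (y(O, f) = f + 4 = 4 + f)
-22*y(c(C), -Z) = -22*(4 - 1*(-5)) = -22*(4 + 5) = -22*9 = -198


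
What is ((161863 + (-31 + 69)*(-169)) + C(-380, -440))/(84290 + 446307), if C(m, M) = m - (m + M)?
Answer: 155881/530597 ≈ 0.29378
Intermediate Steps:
C(m, M) = -M (C(m, M) = m - (M + m) = m + (-M - m) = -M)
((161863 + (-31 + 69)*(-169)) + C(-380, -440))/(84290 + 446307) = ((161863 + (-31 + 69)*(-169)) - 1*(-440))/(84290 + 446307) = ((161863 + 38*(-169)) + 440)/530597 = ((161863 - 6422) + 440)*(1/530597) = (155441 + 440)*(1/530597) = 155881*(1/530597) = 155881/530597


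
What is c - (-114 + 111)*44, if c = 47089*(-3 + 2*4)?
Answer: 235577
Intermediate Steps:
c = 235445 (c = 47089*(-3 + 8) = 47089*5 = 235445)
c - (-114 + 111)*44 = 235445 - (-114 + 111)*44 = 235445 - (-3)*44 = 235445 - 1*(-132) = 235445 + 132 = 235577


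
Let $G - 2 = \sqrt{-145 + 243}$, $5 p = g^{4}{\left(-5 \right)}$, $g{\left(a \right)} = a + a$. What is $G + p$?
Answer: $2002 + 7 \sqrt{2} \approx 2011.9$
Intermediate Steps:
$g{\left(a \right)} = 2 a$
$p = 2000$ ($p = \frac{\left(2 \left(-5\right)\right)^{4}}{5} = \frac{\left(-10\right)^{4}}{5} = \frac{1}{5} \cdot 10000 = 2000$)
$G = 2 + 7 \sqrt{2}$ ($G = 2 + \sqrt{-145 + 243} = 2 + \sqrt{98} = 2 + 7 \sqrt{2} \approx 11.899$)
$G + p = \left(2 + 7 \sqrt{2}\right) + 2000 = 2002 + 7 \sqrt{2}$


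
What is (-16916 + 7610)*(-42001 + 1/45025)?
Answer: 17598530293344/45025 ≈ 3.9086e+8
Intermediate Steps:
(-16916 + 7610)*(-42001 + 1/45025) = -9306*(-42001 + 1/45025) = -9306*(-1891095024/45025) = 17598530293344/45025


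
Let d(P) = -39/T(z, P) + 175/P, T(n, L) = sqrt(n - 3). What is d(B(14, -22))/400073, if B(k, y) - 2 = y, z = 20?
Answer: -35/1600292 - 39*sqrt(17)/6801241 ≈ -4.5514e-5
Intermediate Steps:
B(k, y) = 2 + y
T(n, L) = sqrt(-3 + n)
d(P) = 175/P - 39*sqrt(17)/17 (d(P) = -39/sqrt(-3 + 20) + 175/P = -39*sqrt(17)/17 + 175/P = 175/P - 39*sqrt(17)/17)
d(B(14, -22))/400073 = (175/(2 - 22) - 39*sqrt(17)/17)/400073 = (175/(-20) - 39*sqrt(17)/17)*(1/400073) = (175*(-1/20) - 39*sqrt(17)/17)*(1/400073) = (-35/4 - 39*sqrt(17)/17)*(1/400073) = -35/1600292 - 39*sqrt(17)/6801241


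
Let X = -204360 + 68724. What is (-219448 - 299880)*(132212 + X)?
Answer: 1778179072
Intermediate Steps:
X = -135636
(-219448 - 299880)*(132212 + X) = (-219448 - 299880)*(132212 - 135636) = -519328*(-3424) = 1778179072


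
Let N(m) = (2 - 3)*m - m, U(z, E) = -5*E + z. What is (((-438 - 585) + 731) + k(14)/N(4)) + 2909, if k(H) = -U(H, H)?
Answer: 2610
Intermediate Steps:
U(z, E) = z - 5*E
k(H) = 4*H (k(H) = -(H - 5*H) = -(-4)*H = 4*H)
N(m) = -2*m (N(m) = -m - m = -2*m)
(((-438 - 585) + 731) + k(14)/N(4)) + 2909 = (((-438 - 585) + 731) + (4*14)/((-2*4))) + 2909 = ((-1023 + 731) + 56/(-8)) + 2909 = (-292 + 56*(-1/8)) + 2909 = (-292 - 7) + 2909 = -299 + 2909 = 2610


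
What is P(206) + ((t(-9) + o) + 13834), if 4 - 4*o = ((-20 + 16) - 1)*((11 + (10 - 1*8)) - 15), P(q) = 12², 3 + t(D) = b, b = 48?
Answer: 28043/2 ≈ 14022.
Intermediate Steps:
t(D) = 45 (t(D) = -3 + 48 = 45)
P(q) = 144
o = -3/2 (o = 1 - ((-20 + 16) - 1)*((11 + (10 - 1*8)) - 15)/4 = 1 - (-4 - 1)*((11 + (10 - 8)) - 15)/4 = 1 - (-5)*((11 + 2) - 15)/4 = 1 - (-5)*(13 - 15)/4 = 1 - (-5)*(-2)/4 = 1 - ¼*10 = 1 - 5/2 = -3/2 ≈ -1.5000)
P(206) + ((t(-9) + o) + 13834) = 144 + ((45 - 3/2) + 13834) = 144 + (87/2 + 13834) = 144 + 27755/2 = 28043/2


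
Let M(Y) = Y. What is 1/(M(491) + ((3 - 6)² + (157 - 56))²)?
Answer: 1/12591 ≈ 7.9422e-5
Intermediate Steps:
1/(M(491) + ((3 - 6)² + (157 - 56))²) = 1/(491 + ((3 - 6)² + (157 - 56))²) = 1/(491 + ((-3)² + 101)²) = 1/(491 + (9 + 101)²) = 1/(491 + 110²) = 1/(491 + 12100) = 1/12591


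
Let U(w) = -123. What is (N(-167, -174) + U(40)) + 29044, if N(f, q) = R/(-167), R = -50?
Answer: 4829857/167 ≈ 28921.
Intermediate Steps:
N(f, q) = 50/167 (N(f, q) = -50/(-167) = -50*(-1/167) = 50/167)
(N(-167, -174) + U(40)) + 29044 = (50/167 - 123) + 29044 = -20491/167 + 29044 = 4829857/167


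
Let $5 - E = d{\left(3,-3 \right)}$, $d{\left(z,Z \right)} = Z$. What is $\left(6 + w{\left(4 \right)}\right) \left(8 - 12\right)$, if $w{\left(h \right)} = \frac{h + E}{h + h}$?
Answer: $-30$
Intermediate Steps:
$E = 8$ ($E = 5 - -3 = 5 + 3 = 8$)
$w{\left(h \right)} = \frac{8 + h}{2 h}$ ($w{\left(h \right)} = \frac{h + 8}{h + h} = \frac{8 + h}{2 h}$)
$\left(6 + w{\left(4 \right)}\right) \left(8 - 12\right) = \left(6 + \frac{8 + 4}{2 \cdot 4}\right) \left(8 - 12\right) = \left(6 + \frac{1}{2} \cdot \frac{1}{4} \cdot 12\right) \left(-4\right) = \left(6 + \frac{3}{2}\right) \left(-4\right) = \frac{15}{2} \left(-4\right) = -30$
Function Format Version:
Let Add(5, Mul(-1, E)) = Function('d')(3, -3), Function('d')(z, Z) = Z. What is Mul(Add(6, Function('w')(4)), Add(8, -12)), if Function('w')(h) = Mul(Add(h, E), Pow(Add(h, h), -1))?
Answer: -30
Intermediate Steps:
E = 8 (E = Add(5, Mul(-1, -3)) = Add(5, 3) = 8)
Function('w')(h) = Mul(Rational(1, 2), Pow(h, -1), Add(8, h)) (Function('w')(h) = Mul(Add(h, 8), Pow(Add(h, h), -1)) = Mul(Add(8, h), Pow(Mul(2, h), -1)) = Mul(Add(8, h), Mul(Rational(1, 2), Pow(h, -1))) = Mul(Rational(1, 2), Pow(h, -1), Add(8, h)))
Mul(Add(6, Function('w')(4)), Add(8, -12)) = Mul(Add(6, Mul(Rational(1, 2), Pow(4, -1), Add(8, 4))), Add(8, -12)) = Mul(Add(6, Mul(Rational(1, 2), Rational(1, 4), 12)), -4) = Mul(Add(6, Rational(3, 2)), -4) = Mul(Rational(15, 2), -4) = -30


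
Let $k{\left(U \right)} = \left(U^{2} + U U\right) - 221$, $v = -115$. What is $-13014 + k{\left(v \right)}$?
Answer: $13215$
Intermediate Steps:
$k{\left(U \right)} = -221 + 2 U^{2}$ ($k{\left(U \right)} = \left(U^{2} + U^{2}\right) - 221 = 2 U^{2} - 221 = -221 + 2 U^{2}$)
$-13014 + k{\left(v \right)} = -13014 - \left(221 - 2 \left(-115\right)^{2}\right) = -13014 + \left(-221 + 2 \cdot 13225\right) = -13014 + \left(-221 + 26450\right) = -13014 + 26229 = 13215$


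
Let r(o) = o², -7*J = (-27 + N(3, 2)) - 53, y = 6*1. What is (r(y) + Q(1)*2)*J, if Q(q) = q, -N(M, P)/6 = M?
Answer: 532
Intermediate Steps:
N(M, P) = -6*M
y = 6
J = 14 (J = -((-27 - 6*3) - 53)/7 = -((-27 - 18) - 53)/7 = -(-45 - 53)/7 = -⅐*(-98) = 14)
(r(y) + Q(1)*2)*J = (6² + 1*2)*14 = (36 + 2)*14 = 38*14 = 532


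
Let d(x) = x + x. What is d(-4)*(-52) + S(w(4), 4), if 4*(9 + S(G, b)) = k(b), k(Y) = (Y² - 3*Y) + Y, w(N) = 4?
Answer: 409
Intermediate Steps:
k(Y) = Y² - 2*Y
S(G, b) = -9 + b*(-2 + b)/4 (S(G, b) = -9 + (b*(-2 + b))/4 = -9 + b*(-2 + b)/4)
d(x) = 2*x
d(-4)*(-52) + S(w(4), 4) = (2*(-4))*(-52) + (-9 + (¼)*4*(-2 + 4)) = -8*(-52) + (-9 + (¼)*4*2) = 416 + (-9 + 2) = 416 - 7 = 409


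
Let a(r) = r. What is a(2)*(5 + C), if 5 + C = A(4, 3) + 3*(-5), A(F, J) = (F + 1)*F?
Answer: 10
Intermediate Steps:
A(F, J) = F*(1 + F) (A(F, J) = (1 + F)*F = F*(1 + F))
C = 0 (C = -5 + (4*(1 + 4) + 3*(-5)) = -5 + (4*5 - 15) = -5 + (20 - 15) = -5 + 5 = 0)
a(2)*(5 + C) = 2*(5 + 0) = 2*5 = 10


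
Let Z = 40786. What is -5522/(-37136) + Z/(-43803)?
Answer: -57852215/73939464 ≈ -0.78243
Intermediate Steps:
-5522/(-37136) + Z/(-43803) = -5522/(-37136) + 40786/(-43803) = -5522*(-1/37136) + 40786*(-1/43803) = 251/1688 - 40786/43803 = -57852215/73939464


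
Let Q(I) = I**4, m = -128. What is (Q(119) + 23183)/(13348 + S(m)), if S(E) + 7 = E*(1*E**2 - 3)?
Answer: -200557104/2083427 ≈ -96.263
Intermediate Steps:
S(E) = -7 + E*(-3 + E**2) (S(E) = -7 + E*(1*E**2 - 3) = -7 + E*(E**2 - 3) = -7 + E*(-3 + E**2))
(Q(119) + 23183)/(13348 + S(m)) = (119**4 + 23183)/(13348 + (-7 + (-128)**3 - 3*(-128))) = (200533921 + 23183)/(13348 + (-7 - 2097152 + 384)) = 200557104/(13348 - 2096775) = 200557104/(-2083427) = 200557104*(-1/2083427) = -200557104/2083427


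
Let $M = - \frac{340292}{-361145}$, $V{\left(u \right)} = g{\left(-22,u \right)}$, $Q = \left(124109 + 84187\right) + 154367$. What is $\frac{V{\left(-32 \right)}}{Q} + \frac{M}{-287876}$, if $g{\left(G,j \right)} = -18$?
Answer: $- \frac{498695230489}{9426062705916815} \approx -5.2906 \cdot 10^{-5}$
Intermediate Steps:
$Q = 362663$ ($Q = 208296 + 154367 = 362663$)
$V{\left(u \right)} = -18$
$M = \frac{340292}{361145}$ ($M = \left(-340292\right) \left(- \frac{1}{361145}\right) = \frac{340292}{361145} \approx 0.94226$)
$\frac{V{\left(-32 \right)}}{Q} + \frac{M}{-287876} = - \frac{18}{362663} + \frac{340292}{361145 \left(-287876\right)} = \left(-18\right) \frac{1}{362663} + \frac{340292}{361145} \left(- \frac{1}{287876}\right) = - \frac{18}{362663} - \frac{85073}{25991244505} = - \frac{498695230489}{9426062705916815}$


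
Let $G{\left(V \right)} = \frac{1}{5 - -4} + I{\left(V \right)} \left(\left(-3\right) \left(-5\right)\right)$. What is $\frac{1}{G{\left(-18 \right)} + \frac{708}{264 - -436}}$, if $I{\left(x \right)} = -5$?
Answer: $- \frac{1575}{116357} \approx -0.013536$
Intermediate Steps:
$G{\left(V \right)} = - \frac{674}{9}$ ($G{\left(V \right)} = \frac{1}{5 - -4} - 5 \left(\left(-3\right) \left(-5\right)\right) = \frac{1}{5 + 4} - 75 = \frac{1}{9} - 75 = - \frac{674}{9}$)
$\frac{1}{G{\left(-18 \right)} + \frac{708}{264 - -436}} = \frac{1}{- \frac{674}{9} + \frac{708}{264 - -436}} = \frac{1}{- \frac{674}{9} + \frac{708}{264 + 436}} = \frac{1}{- \frac{674}{9} + \frac{708}{700}} = \frac{1}{- \frac{674}{9} + 708 \cdot \frac{1}{700}} = \frac{1}{- \frac{674}{9} + \frac{177}{175}} = \frac{1}{- \frac{116357}{1575}} = - \frac{1575}{116357}$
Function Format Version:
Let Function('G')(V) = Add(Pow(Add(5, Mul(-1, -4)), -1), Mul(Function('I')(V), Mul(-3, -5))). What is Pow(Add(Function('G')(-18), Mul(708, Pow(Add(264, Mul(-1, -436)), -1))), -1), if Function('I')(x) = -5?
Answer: Rational(-1575, 116357) ≈ -0.013536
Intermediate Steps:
Function('G')(V) = Rational(-674, 9) (Function('G')(V) = Add(Pow(Add(5, Mul(-1, -4)), -1), Mul(-5, Mul(-3, -5))) = Add(Pow(Add(5, 4), -1), Mul(-5, 15)) = Add(Pow(9, -1), -75) = Add(Rational(1, 9), -75) = Rational(-674, 9))
Pow(Add(Function('G')(-18), Mul(708, Pow(Add(264, Mul(-1, -436)), -1))), -1) = Pow(Add(Rational(-674, 9), Mul(708, Pow(Add(264, Mul(-1, -436)), -1))), -1) = Pow(Add(Rational(-674, 9), Mul(708, Pow(Add(264, 436), -1))), -1) = Pow(Add(Rational(-674, 9), Mul(708, Pow(700, -1))), -1) = Pow(Add(Rational(-674, 9), Mul(708, Rational(1, 700))), -1) = Pow(Add(Rational(-674, 9), Rational(177, 175)), -1) = Pow(Rational(-116357, 1575), -1) = Rational(-1575, 116357)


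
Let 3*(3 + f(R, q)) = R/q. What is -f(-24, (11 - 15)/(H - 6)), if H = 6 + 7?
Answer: -11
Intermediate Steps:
H = 13
f(R, q) = -3 + R/(3*q) (f(R, q) = -3 + (R/q)/3 = -3 + R/(3*q))
-f(-24, (11 - 15)/(H - 6)) = -(-3 + (⅓)*(-24)/((11 - 15)/(13 - 6))) = -(-3 + (⅓)*(-24)/(-4/7)) = -(-3 + (⅓)*(-24)*(-7/4)) = -(-3 + 14) = -1*11 = -11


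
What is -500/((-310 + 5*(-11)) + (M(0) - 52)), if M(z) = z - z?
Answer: 500/417 ≈ 1.1990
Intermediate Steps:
M(z) = 0
-500/((-310 + 5*(-11)) + (M(0) - 52)) = -500/((-310 + 5*(-11)) + (0 - 52)) = -500/((-310 - 55) - 52) = -500/(-365 - 52) = -500/(-417) = -500*(-1/417) = 500/417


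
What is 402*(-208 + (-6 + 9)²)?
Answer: -79998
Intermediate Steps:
402*(-208 + (-6 + 9)²) = 402*(-208 + 3²) = 402*(-208 + 9) = 402*(-199) = -79998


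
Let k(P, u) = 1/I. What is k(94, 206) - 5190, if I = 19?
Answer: -98609/19 ≈ -5189.9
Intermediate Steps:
k(P, u) = 1/19
k(94, 206) - 5190 = 1/19 - 5190 = -98609/19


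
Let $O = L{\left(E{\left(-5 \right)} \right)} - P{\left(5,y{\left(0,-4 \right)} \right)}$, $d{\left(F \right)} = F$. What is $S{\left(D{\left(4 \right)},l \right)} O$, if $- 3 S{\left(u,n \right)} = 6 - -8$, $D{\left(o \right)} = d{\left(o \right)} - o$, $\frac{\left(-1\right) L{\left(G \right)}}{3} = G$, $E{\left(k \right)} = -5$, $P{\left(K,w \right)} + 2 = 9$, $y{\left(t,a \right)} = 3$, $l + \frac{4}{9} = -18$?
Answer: $- \frac{112}{3} \approx -37.333$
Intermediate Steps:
$l = - \frac{166}{9}$ ($l = - \frac{4}{9} - 18 = - \frac{166}{9} \approx -18.444$)
$P{\left(K,w \right)} = 7$ ($P{\left(K,w \right)} = -2 + 9 = 7$)
$L{\left(G \right)} = - 3 G$
$D{\left(o \right)} = 0$ ($D{\left(o \right)} = o - o = 0$)
$S{\left(u,n \right)} = - \frac{14}{3}$ ($S{\left(u,n \right)} = - \frac{6 - -8}{3} = - \frac{6 + 8}{3} = \left(- \frac{1}{3}\right) 14 = - \frac{14}{3}$)
$O = 8$ ($O = \left(-3\right) \left(-5\right) - 7 = 15 - 7 = 8$)
$S{\left(D{\left(4 \right)},l \right)} O = \left(- \frac{14}{3}\right) 8 = - \frac{112}{3}$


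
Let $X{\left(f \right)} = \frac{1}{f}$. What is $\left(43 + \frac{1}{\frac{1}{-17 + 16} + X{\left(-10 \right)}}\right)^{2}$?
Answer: $\frac{214369}{121} \approx 1771.6$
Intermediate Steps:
$\left(43 + \frac{1}{\frac{1}{-17 + 16} + X{\left(-10 \right)}}\right)^{2} = \left(43 + \frac{1}{\frac{1}{-17 + 16} + \frac{1}{-10}}\right)^{2} = \left(43 + \frac{1}{\frac{1}{-1} - \frac{1}{10}}\right)^{2} = \left(43 + \frac{1}{-1 - \frac{1}{10}}\right)^{2} = \left(43 + \frac{1}{- \frac{11}{10}}\right)^{2} = \left(43 - \frac{10}{11}\right)^{2} = \left(\frac{463}{11}\right)^{2} = \frac{214369}{121}$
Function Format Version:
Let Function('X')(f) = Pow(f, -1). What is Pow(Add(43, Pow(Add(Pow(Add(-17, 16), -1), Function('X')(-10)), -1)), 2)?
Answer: Rational(214369, 121) ≈ 1771.6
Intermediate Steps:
Pow(Add(43, Pow(Add(Pow(Add(-17, 16), -1), Function('X')(-10)), -1)), 2) = Pow(Add(43, Pow(Add(Pow(Add(-17, 16), -1), Pow(-10, -1)), -1)), 2) = Pow(Add(43, Pow(Add(Pow(-1, -1), Rational(-1, 10)), -1)), 2) = Pow(Add(43, Pow(Add(-1, Rational(-1, 10)), -1)), 2) = Pow(Add(43, Pow(Rational(-11, 10), -1)), 2) = Pow(Add(43, Rational(-10, 11)), 2) = Pow(Rational(463, 11), 2) = Rational(214369, 121)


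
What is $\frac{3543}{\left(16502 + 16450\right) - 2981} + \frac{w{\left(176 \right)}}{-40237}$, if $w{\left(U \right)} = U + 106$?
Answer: $\frac{134107869}{1205943127} \approx 0.11121$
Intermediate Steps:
$w{\left(U \right)} = 106 + U$
$\frac{3543}{\left(16502 + 16450\right) - 2981} + \frac{w{\left(176 \right)}}{-40237} = \frac{3543}{\left(16502 + 16450\right) - 2981} + \frac{106 + 176}{-40237} = \frac{3543}{32952 - 2981} + 282 \left(- \frac{1}{40237}\right) = \frac{3543}{29971} - \frac{282}{40237} = \frac{134107869}{1205943127}$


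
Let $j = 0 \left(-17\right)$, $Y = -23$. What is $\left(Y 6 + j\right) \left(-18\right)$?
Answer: $2484$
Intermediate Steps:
$j = 0$
$\left(Y 6 + j\right) \left(-18\right) = \left(\left(-23\right) 6 + 0\right) \left(-18\right) = \left(-138 + 0\right) \left(-18\right) = \left(-138\right) \left(-18\right) = 2484$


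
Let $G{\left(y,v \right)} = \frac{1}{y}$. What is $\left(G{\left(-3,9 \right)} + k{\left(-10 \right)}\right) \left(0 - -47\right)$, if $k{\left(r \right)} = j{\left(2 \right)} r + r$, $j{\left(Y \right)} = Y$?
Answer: $- \frac{4277}{3} \approx -1425.7$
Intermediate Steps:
$k{\left(r \right)} = 3 r$ ($k{\left(r \right)} = 2 r + r = 3 r$)
$\left(G{\left(-3,9 \right)} + k{\left(-10 \right)}\right) \left(0 - -47\right) = \left(\frac{1}{-3} + 3 \left(-10\right)\right) \left(0 - -47\right) = \left(- \frac{1}{3} - 30\right) \left(0 + 47\right) = \left(- \frac{91}{3}\right) 47 = - \frac{4277}{3}$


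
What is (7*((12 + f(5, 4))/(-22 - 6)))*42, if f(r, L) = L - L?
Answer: -126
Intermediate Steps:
f(r, L) = 0
(7*((12 + f(5, 4))/(-22 - 6)))*42 = (7*((12 + 0)/(-22 - 6)))*42 = (7*(12/(-28)))*42 = (7*(12*(-1/28)))*42 = (7*(-3/7))*42 = -3*42 = -126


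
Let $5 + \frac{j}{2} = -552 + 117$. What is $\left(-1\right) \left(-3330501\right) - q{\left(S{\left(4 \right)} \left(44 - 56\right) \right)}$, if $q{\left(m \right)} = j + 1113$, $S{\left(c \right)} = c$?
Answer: $3330268$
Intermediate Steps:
$j = -880$ ($j = -10 + 2 \left(-552 + 117\right) = -10 + 2 \left(-435\right) = -10 - 870 = -880$)
$q{\left(m \right)} = 233$ ($q{\left(m \right)} = -880 + 1113 = 233$)
$\left(-1\right) \left(-3330501\right) - q{\left(S{\left(4 \right)} \left(44 - 56\right) \right)} = \left(-1\right) \left(-3330501\right) - 233 = 3330501 - 233 = 3330268$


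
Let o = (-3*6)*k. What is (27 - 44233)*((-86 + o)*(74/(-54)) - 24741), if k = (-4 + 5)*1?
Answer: 29359812754/27 ≈ 1.0874e+9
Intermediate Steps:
k = 1 (k = 1*1 = 1)
o = -18 (o = -3*6*1 = -18*1 = -18)
(27 - 44233)*((-86 + o)*(74/(-54)) - 24741) = (27 - 44233)*((-86 - 18)*(74/(-54)) - 24741) = -44206*(-7696*(-1)/54 - 24741) = -44206*(-104*(-37/27) - 24741) = -44206*(3848/27 - 24741) = -44206*(-664159/27) = 29359812754/27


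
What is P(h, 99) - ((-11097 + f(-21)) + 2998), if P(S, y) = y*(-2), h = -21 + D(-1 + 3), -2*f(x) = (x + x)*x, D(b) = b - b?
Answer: 8342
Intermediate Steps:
D(b) = 0
f(x) = -x**2 (f(x) = -(x + x)*x/2 = -2*x*x/2 = -x**2)
h = -21 (h = -21 + 0 = -21)
P(S, y) = -2*y
P(h, 99) - ((-11097 + f(-21)) + 2998) = -2*99 - ((-11097 - 1*(-21)**2) + 2998) = -198 - ((-11097 - 1*441) + 2998) = -198 - ((-11097 - 441) + 2998) = -198 - (-11538 + 2998) = -198 - 1*(-8540) = -198 + 8540 = 8342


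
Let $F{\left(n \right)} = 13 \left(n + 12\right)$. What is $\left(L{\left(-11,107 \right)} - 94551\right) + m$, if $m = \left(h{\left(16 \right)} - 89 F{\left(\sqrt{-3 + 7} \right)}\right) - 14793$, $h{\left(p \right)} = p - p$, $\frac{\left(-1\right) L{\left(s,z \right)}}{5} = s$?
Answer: $-125487$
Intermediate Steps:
$L{\left(s,z \right)} = - 5 s$
$h{\left(p \right)} = 0$
$F{\left(n \right)} = 156 + 13 n$ ($F{\left(n \right)} = 13 \left(12 + n\right) = 156 + 13 n$)
$m = -30991$ ($m = \left(0 - 89 \left(156 + 13 \sqrt{-3 + 7}\right)\right) - 14793 = \left(0 - 89 \left(156 + 13 \sqrt{4}\right)\right) - 14793 = \left(0 - 89 \left(156 + 13 \cdot 2\right)\right) - 14793 = \left(0 - 89 \left(156 + 26\right)\right) - 14793 = \left(0 - 16198\right) - 14793 = -16198 - 14793 = -30991$)
$\left(L{\left(-11,107 \right)} - 94551\right) + m = \left(\left(-5\right) \left(-11\right) - 94551\right) - 30991 = \left(55 - 94551\right) - 30991 = -94496 - 30991 = -125487$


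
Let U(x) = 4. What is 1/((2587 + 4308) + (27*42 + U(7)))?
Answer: 1/8033 ≈ 0.00012449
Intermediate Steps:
1/((2587 + 4308) + (27*42 + U(7))) = 1/((2587 + 4308) + (27*42 + 4)) = 1/(6895 + (1134 + 4)) = 1/(6895 + 1138) = 1/8033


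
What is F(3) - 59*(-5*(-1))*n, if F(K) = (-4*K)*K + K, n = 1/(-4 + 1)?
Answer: 196/3 ≈ 65.333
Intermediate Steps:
n = -1/3 (n = 1/(-3) = -1/3 ≈ -0.33333)
F(K) = K - 4*K**2 (F(K) = -4*K**2 + K = K - 4*K**2)
F(3) - 59*(-5*(-1))*n = 3*(1 - 4*3) - 59*(-5*(-1))*(-1)/3 = 3*(1 - 12) - 295*(-1)/3 = 3*(-11) - 59*(-5/3) = -33 + 295/3 = 196/3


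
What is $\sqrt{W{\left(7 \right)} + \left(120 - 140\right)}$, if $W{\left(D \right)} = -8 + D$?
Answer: $i \sqrt{21} \approx 4.5826 i$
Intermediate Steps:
$\sqrt{W{\left(7 \right)} + \left(120 - 140\right)} = \sqrt{\left(-8 + 7\right) + \left(120 - 140\right)} = \sqrt{-1 + \left(120 - 140\right)} = \sqrt{-1 - 20} = \sqrt{-21} = i \sqrt{21}$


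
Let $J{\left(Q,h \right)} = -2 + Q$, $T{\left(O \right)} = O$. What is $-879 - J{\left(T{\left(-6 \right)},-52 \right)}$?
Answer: $-871$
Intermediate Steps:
$-879 - J{\left(T{\left(-6 \right)},-52 \right)} = -879 - \left(-2 - 6\right) = -879 - -8 = -879 + 8 = -871$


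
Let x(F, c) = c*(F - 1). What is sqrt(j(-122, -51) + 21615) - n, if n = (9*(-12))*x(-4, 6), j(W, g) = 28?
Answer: -3240 + sqrt(21643) ≈ -3092.9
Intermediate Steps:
x(F, c) = c*(-1 + F)
n = 3240 (n = (9*(-12))*(6*(-1 - 4)) = -648*(-5) = -108*(-30) = 3240)
sqrt(j(-122, -51) + 21615) - n = sqrt(28 + 21615) - 1*3240 = sqrt(21643) - 3240 = -3240 + sqrt(21643)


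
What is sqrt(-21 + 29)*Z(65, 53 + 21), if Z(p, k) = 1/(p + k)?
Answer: 2*sqrt(2)/139 ≈ 0.020348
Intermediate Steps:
Z(p, k) = 1/(k + p)
sqrt(-21 + 29)*Z(65, 53 + 21) = sqrt(-21 + 29)/((53 + 21) + 65) = sqrt(8)/(74 + 65) = (2*sqrt(2))/139 = (2*sqrt(2))*(1/139) = 2*sqrt(2)/139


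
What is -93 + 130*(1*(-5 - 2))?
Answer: -1003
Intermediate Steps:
-93 + 130*(1*(-5 - 2)) = -93 + 130*(1*(-7)) = -93 + 130*(-7) = -93 - 910 = -1003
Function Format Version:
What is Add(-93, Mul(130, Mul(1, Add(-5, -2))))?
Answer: -1003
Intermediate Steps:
Add(-93, Mul(130, Mul(1, Add(-5, -2)))) = Add(-93, Mul(130, Mul(1, -7))) = Add(-93, Mul(130, -7)) = Add(-93, -910) = -1003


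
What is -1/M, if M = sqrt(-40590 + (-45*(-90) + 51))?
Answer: I*sqrt(36489)/36489 ≈ 0.005235*I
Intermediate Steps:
M = I*sqrt(36489) (M = sqrt(-40590 + (4050 + 51)) = sqrt(-40590 + 4101) = sqrt(-36489) = I*sqrt(36489) ≈ 191.02*I)
-1/M = -1/(I*sqrt(36489)) = -(-1)*I*sqrt(36489)/36489 = I*sqrt(36489)/36489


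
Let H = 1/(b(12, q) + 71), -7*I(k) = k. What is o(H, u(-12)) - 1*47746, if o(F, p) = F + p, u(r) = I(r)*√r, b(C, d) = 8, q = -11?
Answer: -3771933/79 + 24*I*√3/7 ≈ -47746.0 + 5.9385*I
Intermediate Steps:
I(k) = -k/7
u(r) = -r^(3/2)/7 (u(r) = (-r/7)*√r = -r^(3/2)/7)
H = 1/79 (H = 1/(8 + 71) = 1/79 ≈ 0.012658)
o(H, u(-12)) - 1*47746 = (1/79 - (-24)*I*√3/7) - 1*47746 = (1/79 - (-24)*I*√3/7) - 47746 = (1/79 + 24*I*√3/7) - 47746 = -3771933/79 + 24*I*√3/7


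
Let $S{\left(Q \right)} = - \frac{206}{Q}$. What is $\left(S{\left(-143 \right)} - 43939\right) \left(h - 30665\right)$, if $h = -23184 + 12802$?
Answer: $\frac{257901215337}{143} \approx 1.8035 \cdot 10^{9}$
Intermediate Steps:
$h = -10382$
$\left(S{\left(-143 \right)} - 43939\right) \left(h - 30665\right) = \left(- \frac{206}{-143} - 43939\right) \left(-10382 - 30665\right) = \left(\left(-206\right) \left(- \frac{1}{143}\right) - 43939\right) \left(-41047\right) = \left(\frac{206}{143} - 43939\right) \left(-41047\right) = \left(- \frac{6283071}{143}\right) \left(-41047\right) = \frac{257901215337}{143}$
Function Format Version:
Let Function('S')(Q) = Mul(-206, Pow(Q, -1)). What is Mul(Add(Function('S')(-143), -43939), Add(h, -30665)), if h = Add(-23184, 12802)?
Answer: Rational(257901215337, 143) ≈ 1.8035e+9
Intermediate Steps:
h = -10382
Mul(Add(Function('S')(-143), -43939), Add(h, -30665)) = Mul(Add(Mul(-206, Pow(-143, -1)), -43939), Add(-10382, -30665)) = Mul(Add(Mul(-206, Rational(-1, 143)), -43939), -41047) = Mul(Add(Rational(206, 143), -43939), -41047) = Mul(Rational(-6283071, 143), -41047) = Rational(257901215337, 143)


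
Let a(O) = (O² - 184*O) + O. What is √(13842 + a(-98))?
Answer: 2*√10345 ≈ 203.42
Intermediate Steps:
a(O) = O² - 183*O
√(13842 + a(-98)) = √(13842 - 98*(-183 - 98)) = √(13842 - 98*(-281)) = √(13842 + 27538) = √41380 = 2*√10345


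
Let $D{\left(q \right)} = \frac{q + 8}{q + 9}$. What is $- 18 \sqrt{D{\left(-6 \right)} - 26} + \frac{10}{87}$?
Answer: $\frac{10}{87} - 12 i \sqrt{57} \approx 0.11494 - 90.598 i$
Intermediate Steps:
$D{\left(q \right)} = \frac{8 + q}{9 + q}$
$- 18 \sqrt{D{\left(-6 \right)} - 26} + \frac{10}{87} = - 18 \sqrt{\frac{8 - 6}{9 - 6} - 26} + \frac{10}{87} = - 18 \sqrt{\frac{1}{3} \cdot 2 - 26} + 10 \cdot \frac{1}{87} = - 18 \sqrt{\frac{1}{3} \cdot 2 - 26} + \frac{10}{87} = - 18 \sqrt{\frac{2}{3} - 26} + \frac{10}{87} = - 18 \sqrt{- \frac{76}{3}} + \frac{10}{87} = - 18 \frac{2 i \sqrt{57}}{3} + \frac{10}{87} = - 12 i \sqrt{57} + \frac{10}{87} = \frac{10}{87} - 12 i \sqrt{57}$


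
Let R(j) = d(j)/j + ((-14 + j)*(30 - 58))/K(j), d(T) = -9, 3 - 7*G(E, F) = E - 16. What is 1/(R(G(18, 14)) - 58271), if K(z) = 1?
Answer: -1/57946 ≈ -1.7257e-5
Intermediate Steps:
G(E, F) = 19/7 - E/7 (G(E, F) = 3/7 - (E - 16)/7 = 3/7 - (-16 + E)/7 = 3/7 + (16/7 - E/7) = 19/7 - E/7)
R(j) = 392 - 28*j - 9/j (R(j) = -9/j + ((-14 + j)*(30 - 58))/1 = -9/j + ((-14 + j)*(-28))*1 = -9/j + (392 - 28*j)*1 = -9/j + (392 - 28*j) = 392 - 28*j - 9/j)
1/(R(G(18, 14)) - 58271) = 1/((392 - 28*(19/7 - ⅐*18) - 9/(19/7 - ⅐*18)) - 58271) = 1/((392 - 28*(19/7 - 18/7) - 9/(19/7 - 18/7)) - 58271) = 1/((392 - 28*⅐ - 9/⅐) - 58271) = 1/((392 - 4 - 9*7) - 58271) = 1/((392 - 4 - 63) - 58271) = 1/(325 - 58271) = 1/(-57946) = -1/57946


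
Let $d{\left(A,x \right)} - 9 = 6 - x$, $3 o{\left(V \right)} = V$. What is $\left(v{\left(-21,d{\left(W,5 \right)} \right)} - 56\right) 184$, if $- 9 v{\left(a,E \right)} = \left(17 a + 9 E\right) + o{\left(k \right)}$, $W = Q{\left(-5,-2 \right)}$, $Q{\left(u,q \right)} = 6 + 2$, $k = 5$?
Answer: $- \frac{131744}{27} \approx -4879.4$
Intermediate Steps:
$Q{\left(u,q \right)} = 8$
$W = 8$
$o{\left(V \right)} = \frac{V}{3}$
$d{\left(A,x \right)} = 15 - x$ ($d{\left(A,x \right)} = 9 - \left(-6 + x\right) = 15 - x$)
$v{\left(a,E \right)} = - \frac{5}{27} - E - \frac{17 a}{9}$ ($v{\left(a,E \right)} = - \frac{\left(17 a + 9 E\right) + \frac{1}{3} \cdot 5}{9} = - \frac{\left(9 E + 17 a\right) + \frac{5}{3}}{9} = - \frac{\frac{5}{3} + 9 E + 17 a}{9} = - \frac{5}{27} - E - \frac{17 a}{9}$)
$\left(v{\left(-21,d{\left(W,5 \right)} \right)} - 56\right) 184 = \left(\left(- \frac{5}{27} - \left(15 - 5\right) - - \frac{119}{3}\right) - 56\right) 184 = \left(\left(- \frac{5}{27} - \left(15 - 5\right) + \frac{119}{3}\right) - 56\right) 184 = \left(\left(- \frac{5}{27} - 10 + \frac{119}{3}\right) - 56\right) 184 = \left(\frac{796}{27} - 56\right) 184 = \left(- \frac{716}{27}\right) 184 = - \frac{131744}{27}$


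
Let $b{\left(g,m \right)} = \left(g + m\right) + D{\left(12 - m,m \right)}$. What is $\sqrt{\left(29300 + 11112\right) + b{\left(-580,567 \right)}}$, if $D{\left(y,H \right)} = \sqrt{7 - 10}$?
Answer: $\sqrt{40399 + i \sqrt{3}} \approx 201.0 + 0.0043 i$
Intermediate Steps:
$D{\left(y,H \right)} = i \sqrt{3}$ ($D{\left(y,H \right)} = \sqrt{-3} = i \sqrt{3}$)
$b{\left(g,m \right)} = g + m + i \sqrt{3}$ ($b{\left(g,m \right)} = \left(g + m\right) + i \sqrt{3} = g + m + i \sqrt{3}$)
$\sqrt{\left(29300 + 11112\right) + b{\left(-580,567 \right)}} = \sqrt{\left(29300 + 11112\right) + \left(-580 + 567 + i \sqrt{3}\right)} = \sqrt{40412 - \left(13 - i \sqrt{3}\right)} = \sqrt{40399 + i \sqrt{3}}$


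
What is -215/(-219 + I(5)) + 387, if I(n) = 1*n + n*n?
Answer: 73358/189 ≈ 388.14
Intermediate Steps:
I(n) = n + n²
-215/(-219 + I(5)) + 387 = -215/(-219 + 5*(1 + 5)) + 387 = -215/(-219 + 5*6) + 387 = -215/(-219 + 30) + 387 = -215/(-189) + 387 = -215*(-1/189) + 387 = 215/189 + 387 = 73358/189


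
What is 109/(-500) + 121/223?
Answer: 36193/111500 ≈ 0.32460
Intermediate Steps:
109/(-500) + 121/223 = 109*(-1/500) + 121*(1/223) = -109/500 + 121/223 = 36193/111500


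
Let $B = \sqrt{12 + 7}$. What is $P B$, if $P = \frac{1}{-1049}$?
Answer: $- \frac{\sqrt{19}}{1049} \approx -0.0041553$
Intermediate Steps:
$P = - \frac{1}{1049} \approx -0.00095329$
$B = \sqrt{19} \approx 4.3589$
$P B = - \frac{\sqrt{19}}{1049}$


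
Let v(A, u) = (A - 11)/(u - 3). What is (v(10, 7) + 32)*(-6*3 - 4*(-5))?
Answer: 127/2 ≈ 63.500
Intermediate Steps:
v(A, u) = (-11 + A)/(-3 + u)
(v(10, 7) + 32)*(-6*3 - 4*(-5)) = ((-11 + 10)/(-3 + 7) + 32)*(-6*3 - 4*(-5)) = (-1/4 + 32)*(-18 + 20) = ((1/4)*(-1) + 32)*2 = (-1/4 + 32)*2 = (127/4)*2 = 127/2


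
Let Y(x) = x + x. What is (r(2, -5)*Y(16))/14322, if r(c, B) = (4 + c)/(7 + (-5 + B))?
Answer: -32/7161 ≈ -0.0044686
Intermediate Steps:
r(c, B) = (4 + c)/(2 + B)
Y(x) = 2*x
(r(2, -5)*Y(16))/14322 = (((4 + 2)/(2 - 5))*(2*16))/14322 = ((6/(-3))*32)*(1/14322) = (-⅓*6*32)*(1/14322) = -2*32*(1/14322) = -64*1/14322 = -32/7161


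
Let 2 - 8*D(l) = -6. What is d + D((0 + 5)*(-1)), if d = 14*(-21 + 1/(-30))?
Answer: -4402/15 ≈ -293.47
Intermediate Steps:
d = -4417/15 (d = 14*(-21 - 1/30) = 14*(-631/30) = -4417/15 ≈ -294.47)
D(l) = 1 (D(l) = ¼ - ⅛*(-6) = ¼ + ¾ = 1)
d + D((0 + 5)*(-1)) = -4417/15 + 1 = -4402/15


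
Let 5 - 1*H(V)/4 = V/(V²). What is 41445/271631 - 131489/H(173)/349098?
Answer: 43823722483453/327718099024128 ≈ 0.13372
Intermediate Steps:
H(V) = 20 - 4/V (H(V) = 20 - 4*V/(V²) = 20 - 4*V/V² = 20 - 4/V)
41445/271631 - 131489/H(173)/349098 = 41445/271631 - 131489/(20 - 4/173)/349098 = 41445*(1/271631) - 131489/(20 - 4*1/173)*(1/349098) = 41445/271631 - 131489/(20 - 4/173)*(1/349098) = 41445/271631 - 131489/3456/173*(1/349098) = 41445/271631 - 131489*173/3456*(1/349098) = 41445/271631 - 22747597/3456*1/349098 = 41445/271631 - 22747597/1206482688 = 43823722483453/327718099024128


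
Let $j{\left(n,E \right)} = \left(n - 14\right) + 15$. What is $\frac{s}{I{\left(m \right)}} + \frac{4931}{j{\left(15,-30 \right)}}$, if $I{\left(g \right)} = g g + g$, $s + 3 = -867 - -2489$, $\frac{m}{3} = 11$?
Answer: $\frac{2779243}{8976} \approx 309.63$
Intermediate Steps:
$m = 33$ ($m = 3 \cdot 11 = 33$)
$j{\left(n,E \right)} = 1 + n$ ($j{\left(n,E \right)} = \left(-14 + n\right) + 15 = 1 + n$)
$s = 1619$ ($s = -3 - -1622 = -3 + \left(-867 + 2489\right) = -3 + 1622 = 1619$)
$I{\left(g \right)} = g + g^{2}$ ($I{\left(g \right)} = g^{2} + g = g + g^{2}$)
$\frac{s}{I{\left(m \right)}} + \frac{4931}{j{\left(15,-30 \right)}} = \frac{1619}{33 \left(1 + 33\right)} + \frac{4931}{1 + 15} = \frac{1619}{33 \cdot 34} + \frac{4931}{16} = \frac{1619}{1122} + 4931 \cdot \frac{1}{16} = 1619 \cdot \frac{1}{1122} + \frac{4931}{16} = \frac{1619}{1122} + \frac{4931}{16} = \frac{2779243}{8976}$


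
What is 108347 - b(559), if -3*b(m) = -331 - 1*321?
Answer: 324389/3 ≈ 1.0813e+5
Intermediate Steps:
b(m) = 652/3 (b(m) = -(-331 - 1*321)/3 = -(-331 - 321)/3 = -⅓*(-652) = 652/3)
108347 - b(559) = 108347 - 1*652/3 = 108347 - 652/3 = 324389/3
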